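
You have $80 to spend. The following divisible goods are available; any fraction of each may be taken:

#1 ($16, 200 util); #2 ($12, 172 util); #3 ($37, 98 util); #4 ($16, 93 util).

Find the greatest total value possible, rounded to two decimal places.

Take in order of value per unit:
- #2 (172/12 per unit): all 12 → value 172, running total 172.00
- #1 (200/16 per unit): all 16 → value 200, running total 372.00
- #4 (93/16 per unit): all 16 → value 93, running total 465.00
- #3 (98/37 per unit): 36 of 37 → value 36×98/37 = 95.3514, running total 560.35
Total 560.35.

560.35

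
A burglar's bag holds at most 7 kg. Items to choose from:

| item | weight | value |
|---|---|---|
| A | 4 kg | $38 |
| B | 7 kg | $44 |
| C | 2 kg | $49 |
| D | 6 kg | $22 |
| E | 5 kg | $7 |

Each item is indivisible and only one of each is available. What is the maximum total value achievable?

Check high-value combinations within 7 kg:
- A+C: weight 4+2=6, value 38+49=87
- C+E: weight 2+5=7, value 49+7=56
- C: weight 2, value 49
- B: weight 7, value 44
Best: $87.

$87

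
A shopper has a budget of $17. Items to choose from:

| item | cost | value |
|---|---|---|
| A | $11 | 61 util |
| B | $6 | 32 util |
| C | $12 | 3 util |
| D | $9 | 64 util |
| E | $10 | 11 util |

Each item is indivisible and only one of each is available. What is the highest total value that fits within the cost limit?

Check high-value combinations within $17:
- B+D: cost 6+9=15, value 32+64=96
- A+B: cost 11+6=17, value 61+32=93
- D: cost 9, value 64
- A: cost 11, value 61
- B+E: cost 6+10=16, value 32+11=43
Best: 96 util.

96 util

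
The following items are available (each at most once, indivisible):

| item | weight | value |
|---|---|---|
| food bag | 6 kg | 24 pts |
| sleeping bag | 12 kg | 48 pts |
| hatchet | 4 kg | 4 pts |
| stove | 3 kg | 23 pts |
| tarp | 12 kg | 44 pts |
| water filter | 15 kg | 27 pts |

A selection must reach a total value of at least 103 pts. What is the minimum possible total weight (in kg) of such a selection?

27

Subsets with value ≥ 103, sorted by total weight:
- sleeping bag+stove+tarp: weight 27, value 115
- food bag+sleeping bag+tarp: weight 30, value 116
Minimum weight: 27 kg.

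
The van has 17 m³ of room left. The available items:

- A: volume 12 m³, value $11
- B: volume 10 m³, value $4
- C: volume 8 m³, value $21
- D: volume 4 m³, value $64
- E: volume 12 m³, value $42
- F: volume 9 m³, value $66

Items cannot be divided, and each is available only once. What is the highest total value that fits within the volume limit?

Check high-value combinations within 17 m³:
- D+F: volume 4+9=13, value 64+66=130
- D+E: volume 4+12=16, value 64+42=106
- C+F: volume 8+9=17, value 21+66=87
Best: $130.

$130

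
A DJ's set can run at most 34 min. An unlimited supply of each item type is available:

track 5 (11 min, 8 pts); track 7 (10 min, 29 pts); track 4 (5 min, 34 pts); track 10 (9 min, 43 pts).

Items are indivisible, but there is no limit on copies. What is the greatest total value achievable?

213 pts

Best value-per-unit is track 4 at 34/5; filling with it alone gives 6×34 = 204.
Optimal mix: 5×track 4 + 1×track 10 → duration 34, value 213.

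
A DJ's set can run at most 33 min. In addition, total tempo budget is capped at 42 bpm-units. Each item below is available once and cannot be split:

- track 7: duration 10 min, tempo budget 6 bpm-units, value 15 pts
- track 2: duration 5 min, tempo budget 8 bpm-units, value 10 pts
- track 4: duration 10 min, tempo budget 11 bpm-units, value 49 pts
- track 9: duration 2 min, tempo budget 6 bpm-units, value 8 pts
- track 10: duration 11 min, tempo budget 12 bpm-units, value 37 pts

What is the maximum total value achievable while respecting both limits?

109 pts

Feasible sets respecting both limits:
- track 7+track 4+track 9+track 10: duration 33, tempo budget 35, value 109
- track 2+track 4+track 9+track 10: duration 28, tempo budget 37, value 104
- track 7+track 4+track 10: duration 31, tempo budget 29, value 101
- track 2+track 4+track 10: duration 26, tempo budget 31, value 96
Best: 109 pts.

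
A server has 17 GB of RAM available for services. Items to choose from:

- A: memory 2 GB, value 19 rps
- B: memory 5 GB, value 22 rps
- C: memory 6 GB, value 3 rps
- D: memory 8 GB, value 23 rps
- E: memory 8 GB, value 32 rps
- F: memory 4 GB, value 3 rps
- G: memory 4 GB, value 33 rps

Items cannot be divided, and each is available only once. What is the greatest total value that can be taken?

87 rps

Check high-value combinations within 17 GB:
- B+E+G: memory 5+8+4=17, value 22+32+33=87
- A+E+G: memory 2+8+4=14, value 19+32+33=84
- B+D+G: memory 5+8+4=17, value 22+23+33=78
- A+B+F+G: memory 2+5+4+4=15, value 19+22+3+33=77
- A+B+C+G: memory 2+5+6+4=17, value 19+22+3+33=77
Best: 87 rps.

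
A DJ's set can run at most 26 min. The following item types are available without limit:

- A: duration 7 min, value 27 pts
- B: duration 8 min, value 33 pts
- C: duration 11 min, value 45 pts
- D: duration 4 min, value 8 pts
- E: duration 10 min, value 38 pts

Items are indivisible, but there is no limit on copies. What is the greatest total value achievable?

Best value-per-unit is B at 33/8; filling with it alone gives 3×33 = 99.
Optimal mix: 1×A + 1×B + 1×C → duration 26, value 105.

105 pts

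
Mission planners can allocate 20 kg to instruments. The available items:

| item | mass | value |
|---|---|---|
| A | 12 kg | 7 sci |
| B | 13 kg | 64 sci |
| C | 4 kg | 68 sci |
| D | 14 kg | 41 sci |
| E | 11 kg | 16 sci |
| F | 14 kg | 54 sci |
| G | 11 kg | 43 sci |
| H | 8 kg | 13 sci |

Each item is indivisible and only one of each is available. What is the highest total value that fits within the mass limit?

132 sci

Check high-value combinations within 20 kg:
- B+C: mass 13+4=17, value 64+68=132
- C+F: mass 4+14=18, value 68+54=122
- C+G: mass 4+11=15, value 68+43=111
- C+D: mass 4+14=18, value 68+41=109
- C+E: mass 4+11=15, value 68+16=84
Best: 132 sci.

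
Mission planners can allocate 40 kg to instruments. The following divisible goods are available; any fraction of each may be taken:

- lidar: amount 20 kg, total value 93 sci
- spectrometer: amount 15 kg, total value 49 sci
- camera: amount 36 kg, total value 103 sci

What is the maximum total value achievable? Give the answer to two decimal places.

156.31

Take in order of value per unit:
- lidar (93/20 per unit): all 20 → value 93, running total 93.00
- spectrometer (49/15 per unit): all 15 → value 49, running total 142.00
- camera (103/36 per unit): 5 of 36 → value 5×103/36 = 14.3056, running total 156.31
Total 156.31.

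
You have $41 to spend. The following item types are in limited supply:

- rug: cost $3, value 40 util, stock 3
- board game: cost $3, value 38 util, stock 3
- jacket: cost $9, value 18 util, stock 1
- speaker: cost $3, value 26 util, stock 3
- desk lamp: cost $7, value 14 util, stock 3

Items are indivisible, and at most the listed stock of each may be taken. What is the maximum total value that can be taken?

340 util

Best selections within cost 41 and stock limits:
- 3×rug + 3×board game + 3×speaker + 2×desk lamp: cost 41, value 340
- 3×rug + 3×board game + 1×jacket + 3×speaker: cost 36, value 330
Best: 340 util.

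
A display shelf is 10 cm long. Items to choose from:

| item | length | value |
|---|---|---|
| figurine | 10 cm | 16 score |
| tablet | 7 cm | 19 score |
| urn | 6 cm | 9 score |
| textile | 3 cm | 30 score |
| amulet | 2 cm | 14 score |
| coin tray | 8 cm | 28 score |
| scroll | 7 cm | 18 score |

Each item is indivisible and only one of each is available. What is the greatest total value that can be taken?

Check high-value combinations within 10 cm:
- tablet+textile: length 7+3=10, value 19+30=49
- textile+scroll: length 3+7=10, value 30+18=48
- textile+amulet: length 3+2=5, value 30+14=44
- amulet+coin tray: length 2+8=10, value 14+28=42
- urn+textile: length 6+3=9, value 9+30=39
Best: 49 score.

49 score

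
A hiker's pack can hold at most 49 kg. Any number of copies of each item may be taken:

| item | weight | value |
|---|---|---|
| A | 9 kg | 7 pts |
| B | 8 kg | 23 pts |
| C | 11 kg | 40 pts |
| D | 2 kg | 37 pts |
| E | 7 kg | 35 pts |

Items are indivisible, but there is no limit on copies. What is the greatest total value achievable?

Best value-per-unit is D at 37/2, and filling with it alone uses weight 24×2=48. No mix of the others beats 24×37 = 888.

888 pts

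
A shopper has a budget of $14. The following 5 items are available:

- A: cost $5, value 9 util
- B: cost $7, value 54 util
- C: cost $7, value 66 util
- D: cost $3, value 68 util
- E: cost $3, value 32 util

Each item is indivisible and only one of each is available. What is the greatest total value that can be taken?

This is a 0/1 knapsack; check combinations near the capacity.
- C+D+E: cost 7+3+3=13, value 66+68+32=166
- B+D+E: cost 7+3+3=13, value 54+68+32=154
- C+D: cost 7+3=10, value 66+68=134
- B+D: cost 7+3=10, value 54+68=122
Best: 166 util.

166 util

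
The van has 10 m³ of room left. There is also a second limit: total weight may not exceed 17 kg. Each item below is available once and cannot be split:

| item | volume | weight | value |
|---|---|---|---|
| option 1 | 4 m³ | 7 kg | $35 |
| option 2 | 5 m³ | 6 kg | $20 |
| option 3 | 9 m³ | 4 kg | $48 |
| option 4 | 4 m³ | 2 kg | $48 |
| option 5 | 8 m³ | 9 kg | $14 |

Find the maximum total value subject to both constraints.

Feasible sets respecting both limits:
- option 1+option 4: volume 8, weight 9, value 83
- option 2+option 4: volume 9, weight 8, value 68
- option 1+option 2: volume 9, weight 13, value 55
- option 3: volume 9, weight 4, value 48
Best: $83.

$83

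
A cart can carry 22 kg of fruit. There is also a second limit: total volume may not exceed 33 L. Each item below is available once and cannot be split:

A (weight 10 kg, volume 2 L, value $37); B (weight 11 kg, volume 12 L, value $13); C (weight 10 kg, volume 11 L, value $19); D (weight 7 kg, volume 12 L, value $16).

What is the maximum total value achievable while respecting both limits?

Feasible sets respecting both limits:
- A+C: weight 20, volume 13, value 56
- A+D: weight 17, volume 14, value 53
- A+B: weight 21, volume 14, value 50
Best: $56.

$56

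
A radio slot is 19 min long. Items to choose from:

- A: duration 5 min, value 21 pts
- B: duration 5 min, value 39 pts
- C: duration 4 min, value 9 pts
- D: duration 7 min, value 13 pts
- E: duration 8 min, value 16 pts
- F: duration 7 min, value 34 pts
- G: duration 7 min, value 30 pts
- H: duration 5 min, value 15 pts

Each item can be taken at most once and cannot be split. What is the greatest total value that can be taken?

Check high-value combinations within 19 min:
- B+F+G: duration 5+7+7=19, value 39+34+30=103
- A+B+F: duration 5+5+7=17, value 21+39+34=94
- A+B+G: duration 5+5+7=17, value 21+39+30=90
- B+F+H: duration 5+7+5=17, value 39+34+15=88
Best: 103 pts.

103 pts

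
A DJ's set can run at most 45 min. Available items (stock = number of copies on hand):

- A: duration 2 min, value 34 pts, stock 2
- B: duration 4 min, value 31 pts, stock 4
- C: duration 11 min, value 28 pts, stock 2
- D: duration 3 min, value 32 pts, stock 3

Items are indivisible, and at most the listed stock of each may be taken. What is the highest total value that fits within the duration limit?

Best selections within duration 45 and stock limits:
- 2×A + 4×B + 1×C + 3×D: duration 40, value 316
- 2×A + 4×B + 3×D: duration 29, value 288
Best: 316 pts.

316 pts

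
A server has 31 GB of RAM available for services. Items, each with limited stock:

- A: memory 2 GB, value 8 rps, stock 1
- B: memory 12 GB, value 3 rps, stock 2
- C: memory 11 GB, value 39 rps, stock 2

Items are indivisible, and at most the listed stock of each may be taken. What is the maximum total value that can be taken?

Best selections within memory 31 and stock limits:
- 1×A + 2×C: memory 24, value 86
- 2×C: memory 22, value 78
- 1×A + 1×B + 1×C: memory 25, value 50
- 1×A + 1×C: memory 13, value 47
Best: 86 rps.

86 rps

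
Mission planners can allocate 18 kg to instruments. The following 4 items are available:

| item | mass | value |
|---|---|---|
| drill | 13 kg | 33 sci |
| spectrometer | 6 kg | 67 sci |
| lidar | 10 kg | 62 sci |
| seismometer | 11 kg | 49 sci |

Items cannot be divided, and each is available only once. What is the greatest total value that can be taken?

Check high-value combinations within 18 kg:
- spectrometer+lidar: mass 6+10=16, value 67+62=129
- spectrometer+seismometer: mass 6+11=17, value 67+49=116
- spectrometer: mass 6, value 67
- lidar: mass 10, value 62
Best: 129 sci.

129 sci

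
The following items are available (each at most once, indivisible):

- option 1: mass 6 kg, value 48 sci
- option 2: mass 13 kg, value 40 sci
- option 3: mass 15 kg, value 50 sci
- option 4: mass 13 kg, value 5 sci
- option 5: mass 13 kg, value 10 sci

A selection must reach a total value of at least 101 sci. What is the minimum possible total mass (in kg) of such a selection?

Subsets with value ≥ 101, sorted by total mass:
- option 1+option 2+option 3: mass 34, value 138
- option 1+option 3+option 5: mass 34, value 108
- option 1+option 3+option 4: mass 34, value 103
Minimum mass: 34 kg.

34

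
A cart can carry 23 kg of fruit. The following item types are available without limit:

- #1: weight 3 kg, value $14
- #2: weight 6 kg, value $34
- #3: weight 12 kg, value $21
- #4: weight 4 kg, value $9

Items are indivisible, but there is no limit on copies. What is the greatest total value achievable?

$116

Best value-per-unit is #2 at 34/6; filling with it alone gives 3×34 = 102.
Optimal mix: 1×#1 + 3×#2 → weight 21, value 116.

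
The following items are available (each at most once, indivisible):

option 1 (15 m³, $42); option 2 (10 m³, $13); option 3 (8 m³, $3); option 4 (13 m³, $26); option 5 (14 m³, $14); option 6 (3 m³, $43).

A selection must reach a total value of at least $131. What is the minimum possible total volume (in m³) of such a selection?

Subsets with value ≥ 131, sorted by total volume:
- option 1+option 2+option 4+option 5+option 6: volume 55, value 138
- option 1+option 2+option 3+option 4+option 5+option 6: volume 63, value 141
Minimum volume: 55 m³.

55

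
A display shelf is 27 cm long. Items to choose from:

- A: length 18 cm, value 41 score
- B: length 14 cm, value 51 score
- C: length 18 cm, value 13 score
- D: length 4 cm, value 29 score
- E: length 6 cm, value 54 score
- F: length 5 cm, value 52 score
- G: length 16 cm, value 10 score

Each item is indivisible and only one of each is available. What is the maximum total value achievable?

157 score

Check high-value combinations within 27 cm:
- B+E+F: length 14+6+5=25, value 51+54+52=157
- D+E+F: length 4+6+5=15, value 29+54+52=135
- B+D+E: length 14+4+6=24, value 51+29+54=134
- B+D+F: length 14+4+5=23, value 51+29+52=132
- A+D+F: length 18+4+5=27, value 41+29+52=122
Best: 157 score.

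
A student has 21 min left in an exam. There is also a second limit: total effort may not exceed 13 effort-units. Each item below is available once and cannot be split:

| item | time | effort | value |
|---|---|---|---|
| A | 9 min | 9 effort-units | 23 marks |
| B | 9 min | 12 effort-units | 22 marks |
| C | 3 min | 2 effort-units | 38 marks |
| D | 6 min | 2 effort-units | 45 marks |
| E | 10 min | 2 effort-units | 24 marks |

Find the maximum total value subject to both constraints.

Feasible sets respecting both limits:
- C+D+E: time 19, effort 6, value 107
- A+C+D: time 18, effort 13, value 106
- C+D: time 9, effort 4, value 83
Best: 107 marks.

107 marks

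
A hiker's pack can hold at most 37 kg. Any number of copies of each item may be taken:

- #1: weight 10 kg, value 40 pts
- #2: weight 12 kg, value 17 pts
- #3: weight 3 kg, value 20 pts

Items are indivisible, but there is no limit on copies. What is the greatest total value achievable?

Best value-per-unit is #3 at 20/3, and filling with it alone uses weight 12×3=36. No mix of the others beats 12×20 = 240.

240 pts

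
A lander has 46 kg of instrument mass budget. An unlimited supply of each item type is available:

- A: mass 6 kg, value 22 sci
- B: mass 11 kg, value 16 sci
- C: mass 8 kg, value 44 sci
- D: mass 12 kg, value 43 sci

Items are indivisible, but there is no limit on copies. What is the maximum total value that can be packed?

Best value-per-unit is C at 44/8; filling with it alone gives 5×44 = 220.
Optimal mix: 1×A + 5×C → mass 46, value 242.

242 sci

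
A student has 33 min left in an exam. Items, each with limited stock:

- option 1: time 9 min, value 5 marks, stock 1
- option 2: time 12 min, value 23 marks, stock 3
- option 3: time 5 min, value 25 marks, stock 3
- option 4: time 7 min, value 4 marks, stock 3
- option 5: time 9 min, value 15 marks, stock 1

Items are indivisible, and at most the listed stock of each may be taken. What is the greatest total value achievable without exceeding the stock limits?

Top feasible selections:
- 1×option 2 + 3×option 3: time 27, value 98
- 1×option 1 + 3×option 3 + 1×option 5: time 33, value 95
- 3×option 3 + 1×option 4 + 1×option 5: time 31, value 94
- 3×option 3 + 1×option 5: time 24, value 90
Best: 98 marks.

98 marks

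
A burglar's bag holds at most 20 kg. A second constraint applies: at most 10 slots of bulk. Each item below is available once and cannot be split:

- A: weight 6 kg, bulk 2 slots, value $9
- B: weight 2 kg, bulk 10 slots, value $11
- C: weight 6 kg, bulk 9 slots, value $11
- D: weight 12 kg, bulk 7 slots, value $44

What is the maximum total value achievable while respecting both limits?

Feasible sets respecting both limits:
- A+D: weight 18, bulk 9, value 53
- D: weight 12, bulk 7, value 44
- B: weight 2, bulk 10, value 11
- C: weight 6, bulk 9, value 11
Best: $53.

$53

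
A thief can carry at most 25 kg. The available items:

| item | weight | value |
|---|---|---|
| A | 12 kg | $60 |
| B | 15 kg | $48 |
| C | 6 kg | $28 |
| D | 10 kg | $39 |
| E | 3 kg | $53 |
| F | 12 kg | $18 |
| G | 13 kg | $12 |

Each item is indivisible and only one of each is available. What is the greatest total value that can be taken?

$152

Check high-value combinations within 25 kg:
- A+D+E: weight 12+10+3=25, value 60+39+53=152
- A+C+E: weight 12+6+3=21, value 60+28+53=141
- B+C+E: weight 15+6+3=24, value 48+28+53=129
- C+D+E: weight 6+10+3=19, value 28+39+53=120
- A+E: weight 12+3=15, value 60+53=113
Best: $152.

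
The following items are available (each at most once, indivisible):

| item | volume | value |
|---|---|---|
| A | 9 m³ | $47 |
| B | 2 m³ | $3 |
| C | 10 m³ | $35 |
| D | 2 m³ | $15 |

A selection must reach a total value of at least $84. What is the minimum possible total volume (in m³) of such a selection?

21

Subsets with value ≥ 84, sorted by total volume:
- A+C+D: volume 21, value 97
- A+B+C: volume 21, value 85
- A+B+C+D: volume 23, value 100
Minimum volume: 21 m³.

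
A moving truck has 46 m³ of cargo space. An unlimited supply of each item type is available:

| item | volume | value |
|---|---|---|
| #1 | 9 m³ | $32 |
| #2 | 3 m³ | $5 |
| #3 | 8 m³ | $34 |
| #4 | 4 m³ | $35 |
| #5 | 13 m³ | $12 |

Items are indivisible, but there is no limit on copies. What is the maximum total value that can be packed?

Best value-per-unit is #4 at 35/4, and filling with it alone uses volume 11×4=44. No mix of the others beats 11×35 = 385.

$385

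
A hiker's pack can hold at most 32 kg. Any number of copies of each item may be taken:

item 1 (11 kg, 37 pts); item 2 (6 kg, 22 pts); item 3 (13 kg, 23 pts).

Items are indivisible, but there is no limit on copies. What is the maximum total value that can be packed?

110 pts

Best value-per-unit is item 2 at 22/6, and filling with it alone uses weight 5×6=30. No mix of the others beats 5×22 = 110.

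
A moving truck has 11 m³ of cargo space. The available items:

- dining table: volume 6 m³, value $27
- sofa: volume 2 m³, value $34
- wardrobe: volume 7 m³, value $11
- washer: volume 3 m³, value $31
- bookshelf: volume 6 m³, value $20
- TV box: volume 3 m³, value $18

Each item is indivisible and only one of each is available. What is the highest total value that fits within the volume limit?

Check high-value combinations within 11 m³:
- dining table+sofa+washer: volume 6+2+3=11, value 27+34+31=92
- sofa+washer+bookshelf: volume 2+3+6=11, value 34+31+20=85
- sofa+washer+TV box: volume 2+3+3=8, value 34+31+18=83
Best: $92.

$92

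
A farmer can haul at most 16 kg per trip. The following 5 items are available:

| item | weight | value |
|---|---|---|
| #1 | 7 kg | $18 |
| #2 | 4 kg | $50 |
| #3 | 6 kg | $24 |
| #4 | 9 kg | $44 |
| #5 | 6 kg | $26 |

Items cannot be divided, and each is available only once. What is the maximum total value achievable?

Check high-value combinations within 16 kg:
- #2+#3+#5: weight 4+6+6=16, value 50+24+26=100
- #2+#4: weight 4+9=13, value 50+44=94
- #2+#5: weight 4+6=10, value 50+26=76
Best: $100.

$100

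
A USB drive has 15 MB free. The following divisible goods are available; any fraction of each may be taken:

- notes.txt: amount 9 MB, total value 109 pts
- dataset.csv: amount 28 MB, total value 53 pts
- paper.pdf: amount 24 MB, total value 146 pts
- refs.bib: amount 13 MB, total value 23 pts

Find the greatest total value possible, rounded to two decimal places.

Take in order of value per unit:
- notes.txt (109/9 per unit): all 9 → value 109, running total 109.00
- paper.pdf (146/24 per unit): 6 of 24 → value 6×146/24 = 36.5000, running total 145.50
Total 145.50.

145.50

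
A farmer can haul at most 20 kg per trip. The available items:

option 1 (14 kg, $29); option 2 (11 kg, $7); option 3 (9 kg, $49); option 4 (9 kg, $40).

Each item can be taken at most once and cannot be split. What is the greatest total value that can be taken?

$89

Check high-value combinations within 20 kg:
- option 3+option 4: weight 9+9=18, value 49+40=89
- option 2+option 3: weight 11+9=20, value 7+49=56
- option 3: weight 9, value 49
- option 2+option 4: weight 11+9=20, value 7+40=47
Best: $89.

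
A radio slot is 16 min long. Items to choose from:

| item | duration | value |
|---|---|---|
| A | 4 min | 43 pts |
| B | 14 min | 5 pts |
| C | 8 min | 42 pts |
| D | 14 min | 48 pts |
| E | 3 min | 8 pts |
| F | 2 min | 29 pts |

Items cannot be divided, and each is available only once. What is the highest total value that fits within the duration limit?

114 pts

This is a 0/1 knapsack; check combinations near the capacity.
- A+C+F: duration 4+8+2=14, value 43+42+29=114
- A+C+E: duration 4+8+3=15, value 43+42+8=93
- A+C: duration 4+8=12, value 43+42=85
- A+E+F: duration 4+3+2=9, value 43+8+29=80
Best: 114 pts.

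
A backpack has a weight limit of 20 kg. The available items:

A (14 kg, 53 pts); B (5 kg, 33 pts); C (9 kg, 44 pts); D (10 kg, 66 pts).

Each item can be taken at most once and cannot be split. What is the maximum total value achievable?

This is a 0/1 knapsack; check combinations near the capacity.
- C+D: weight 9+10=19, value 44+66=110
- B+D: weight 5+10=15, value 33+66=99
- A+B: weight 14+5=19, value 53+33=86
- B+C: weight 5+9=14, value 33+44=77
- D: weight 10, value 66
Best: 110 pts.

110 pts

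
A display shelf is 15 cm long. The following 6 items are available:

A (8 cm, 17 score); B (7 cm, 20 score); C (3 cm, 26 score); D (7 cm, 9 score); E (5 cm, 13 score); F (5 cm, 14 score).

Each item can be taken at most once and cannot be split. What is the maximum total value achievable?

Check high-value combinations within 15 cm:
- B+C+F: length 7+3+5=15, value 20+26+14=60
- B+C+E: length 7+3+5=15, value 20+26+13=59
- C+E+F: length 3+5+5=13, value 26+13+14=53
Best: 60 score.

60 score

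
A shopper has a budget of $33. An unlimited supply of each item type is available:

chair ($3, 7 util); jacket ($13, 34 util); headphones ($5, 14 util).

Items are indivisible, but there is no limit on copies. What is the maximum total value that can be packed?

Best value-per-unit is headphones at 14/5; filling with it alone gives 6×14 = 84.
Optimal mix: 1×chair + 6×headphones → cost 33, value 91.

91 util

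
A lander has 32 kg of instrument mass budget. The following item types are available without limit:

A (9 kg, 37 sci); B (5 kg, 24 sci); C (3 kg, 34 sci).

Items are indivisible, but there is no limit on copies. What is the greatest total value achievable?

340 sci

Best value-per-unit is C at 34/3, and filling with it alone uses mass 10×3=30. No mix of the others beats 10×34 = 340.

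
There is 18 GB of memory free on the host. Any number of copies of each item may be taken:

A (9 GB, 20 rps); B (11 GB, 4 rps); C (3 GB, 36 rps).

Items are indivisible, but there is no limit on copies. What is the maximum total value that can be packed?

216 rps

Best value-per-unit is C at 36/3, and filling with it alone uses memory 6×3=18. No mix of the others beats 6×36 = 216.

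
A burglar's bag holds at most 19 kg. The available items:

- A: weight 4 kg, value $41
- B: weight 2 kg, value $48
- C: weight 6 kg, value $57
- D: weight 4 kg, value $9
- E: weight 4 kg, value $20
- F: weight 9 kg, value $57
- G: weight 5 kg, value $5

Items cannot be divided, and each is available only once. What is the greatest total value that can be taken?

$166

Check high-value combinations within 19 kg:
- A+B+C+E: weight 4+2+6+4=16, value 41+48+57+20=166
- A+B+E+F: weight 4+2+4+9=19, value 41+48+20+57=166
- B+C+F: weight 2+6+9=17, value 48+57+57=162
- A+B+C+D: weight 4+2+6+4=16, value 41+48+57+9=155
Best: $166.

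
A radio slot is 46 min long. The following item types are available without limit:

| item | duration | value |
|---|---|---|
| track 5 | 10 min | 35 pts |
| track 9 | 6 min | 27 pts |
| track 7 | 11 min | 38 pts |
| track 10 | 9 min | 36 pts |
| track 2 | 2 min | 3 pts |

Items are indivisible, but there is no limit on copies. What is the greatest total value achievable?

198 pts

Best value-per-unit is track 9 at 27/6; filling with it alone gives 7×27 = 189.
Optimal mix: 6×track 9 + 1×track 10 → duration 45, value 198.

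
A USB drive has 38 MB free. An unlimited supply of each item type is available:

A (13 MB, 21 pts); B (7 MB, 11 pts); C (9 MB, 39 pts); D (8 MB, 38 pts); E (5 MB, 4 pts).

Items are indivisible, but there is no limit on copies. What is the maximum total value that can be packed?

Best value-per-unit is D at 38/8; filling with it alone gives 4×38 = 152.
Optimal mix: 1×C + 3×D + 1×E → size 38, value 157.

157 pts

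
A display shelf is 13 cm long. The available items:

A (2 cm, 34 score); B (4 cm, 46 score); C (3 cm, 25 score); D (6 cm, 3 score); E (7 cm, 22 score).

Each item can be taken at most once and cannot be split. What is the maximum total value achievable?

105 score

Check high-value combinations within 13 cm:
- A+B+C: length 2+4+3=9, value 34+46+25=105
- A+B+E: length 2+4+7=13, value 34+46+22=102
- A+B+D: length 2+4+6=12, value 34+46+3=83
- A+C+E: length 2+3+7=12, value 34+25+22=81
- A+B: length 2+4=6, value 34+46=80
Best: 105 score.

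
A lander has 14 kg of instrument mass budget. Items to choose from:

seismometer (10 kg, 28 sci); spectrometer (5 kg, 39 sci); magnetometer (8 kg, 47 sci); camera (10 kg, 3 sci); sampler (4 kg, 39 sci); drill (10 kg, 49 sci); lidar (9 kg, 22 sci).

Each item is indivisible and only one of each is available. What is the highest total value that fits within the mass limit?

Check high-value combinations within 14 kg:
- sampler+drill: mass 4+10=14, value 39+49=88
- magnetometer+sampler: mass 8+4=12, value 47+39=86
- spectrometer+magnetometer: mass 5+8=13, value 39+47=86
- spectrometer+sampler: mass 5+4=9, value 39+39=78
- seismometer+sampler: mass 10+4=14, value 28+39=67
Best: 88 sci.

88 sci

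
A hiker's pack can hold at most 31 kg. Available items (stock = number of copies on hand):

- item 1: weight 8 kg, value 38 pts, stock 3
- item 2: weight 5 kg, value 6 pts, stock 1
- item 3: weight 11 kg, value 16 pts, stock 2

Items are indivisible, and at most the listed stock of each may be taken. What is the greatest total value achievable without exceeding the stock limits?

120 pts

Top feasible selections:
- 3×item 1 + 1×item 2: weight 29, value 120
- 3×item 1: weight 24, value 114
- 2×item 1 + 1×item 3: weight 27, value 92
- 2×item 1 + 1×item 2: weight 21, value 82
Best: 120 pts.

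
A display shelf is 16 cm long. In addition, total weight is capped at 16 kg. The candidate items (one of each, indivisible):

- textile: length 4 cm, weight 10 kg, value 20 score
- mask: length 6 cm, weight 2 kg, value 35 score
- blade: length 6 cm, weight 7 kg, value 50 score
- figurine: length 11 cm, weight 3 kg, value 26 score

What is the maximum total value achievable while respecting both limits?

85 score

Feasible sets respecting both limits:
- mask+blade: length 12, weight 9, value 85
- textile+mask: length 10, weight 12, value 55
- blade: length 6, weight 7, value 50
Best: 85 score.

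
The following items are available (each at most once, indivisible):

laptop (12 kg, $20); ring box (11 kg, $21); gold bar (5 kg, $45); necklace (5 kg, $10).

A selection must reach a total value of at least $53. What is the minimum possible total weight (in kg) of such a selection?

Subsets with value ≥ 53, sorted by total weight:
- gold bar+necklace: weight 10, value 55
- ring box+gold bar: weight 16, value 66
Minimum weight: 10 kg.

10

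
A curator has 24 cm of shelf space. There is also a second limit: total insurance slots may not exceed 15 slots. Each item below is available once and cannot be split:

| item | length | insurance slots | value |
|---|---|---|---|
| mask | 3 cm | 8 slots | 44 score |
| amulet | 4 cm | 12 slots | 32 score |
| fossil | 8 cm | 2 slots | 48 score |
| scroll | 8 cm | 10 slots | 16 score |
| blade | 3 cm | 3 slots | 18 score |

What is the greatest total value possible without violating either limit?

110 score

Feasible sets respecting both limits:
- mask+fossil+blade: length 14, insurance slots 13, value 110
- mask+fossil: length 11, insurance slots 10, value 92
- fossil+scroll+blade: length 19, insurance slots 15, value 82
Best: 110 score.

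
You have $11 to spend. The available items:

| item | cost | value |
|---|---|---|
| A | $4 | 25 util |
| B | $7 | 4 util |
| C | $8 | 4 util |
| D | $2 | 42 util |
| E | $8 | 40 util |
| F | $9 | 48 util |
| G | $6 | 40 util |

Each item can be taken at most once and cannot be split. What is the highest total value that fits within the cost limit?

Check high-value combinations within $11:
- D+F: cost 2+9=11, value 42+48=90
- D+G: cost 2+6=8, value 42+40=82
- D+E: cost 2+8=10, value 42+40=82
- A+D: cost 4+2=6, value 25+42=67
Best: 90 util.

90 util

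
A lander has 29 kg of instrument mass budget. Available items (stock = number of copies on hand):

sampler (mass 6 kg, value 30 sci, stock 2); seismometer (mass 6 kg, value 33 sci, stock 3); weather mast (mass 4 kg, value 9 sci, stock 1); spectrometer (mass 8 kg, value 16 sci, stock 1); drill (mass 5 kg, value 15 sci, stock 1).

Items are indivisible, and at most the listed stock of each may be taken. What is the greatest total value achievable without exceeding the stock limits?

Best selections within mass 29 and stock limits:
- 1×sampler + 3×seismometer + 1×drill: mass 29, value 144
- 2×sampler + 2×seismometer + 1×drill: mass 29, value 141
- 1×sampler + 3×seismometer + 1×weather mast: mass 28, value 138
Best: 144 sci.

144 sci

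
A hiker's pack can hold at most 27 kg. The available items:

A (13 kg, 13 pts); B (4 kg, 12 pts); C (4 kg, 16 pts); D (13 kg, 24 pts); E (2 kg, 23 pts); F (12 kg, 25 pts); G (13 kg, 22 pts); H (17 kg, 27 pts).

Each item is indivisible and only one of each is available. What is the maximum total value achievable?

78 pts

This is a 0/1 knapsack; check combinations near the capacity.
- B+C+E+H: weight 4+4+2+17=27, value 12+16+23+27=78
- B+C+E+F: weight 4+4+2+12=22, value 12+16+23+25=76
- B+C+D+E: weight 4+4+13+2=23, value 12+16+24+23=75
Best: 78 pts.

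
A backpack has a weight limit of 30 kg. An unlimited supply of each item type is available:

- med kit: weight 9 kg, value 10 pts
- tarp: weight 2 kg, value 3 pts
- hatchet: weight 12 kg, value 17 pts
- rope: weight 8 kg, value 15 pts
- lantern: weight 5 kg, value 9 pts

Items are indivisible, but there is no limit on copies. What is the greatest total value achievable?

Best value-per-unit is rope at 15/8; filling with it alone gives 3×15 = 45.
Optimal mix: 3×tarp + 3×rope → weight 30, value 54.

54 pts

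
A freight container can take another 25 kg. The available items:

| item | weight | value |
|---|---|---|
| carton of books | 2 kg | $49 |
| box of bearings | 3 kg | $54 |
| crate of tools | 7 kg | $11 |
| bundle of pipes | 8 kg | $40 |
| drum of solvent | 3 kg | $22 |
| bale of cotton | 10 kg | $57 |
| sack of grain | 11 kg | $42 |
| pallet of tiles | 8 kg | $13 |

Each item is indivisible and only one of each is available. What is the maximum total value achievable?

Check high-value combinations within 25 kg:
- carton of books+box of bearings+bundle of pipes+bale of cotton: weight 2+3+8+10=23, value 49+54+40+57=200
- carton of books+box of bearings+crate of tools+drum of solvent+bale of cotton: weight 2+3+7+3+10=25, value 49+54+11+22+57=193
- carton of books+box of bearings+bundle of pipes+sack of grain: weight 2+3+8+11=24, value 49+54+40+42=185
- carton of books+box of bearings+drum of solvent+bale of cotton: weight 2+3+3+10=18, value 49+54+22+57=182
Best: $200.

$200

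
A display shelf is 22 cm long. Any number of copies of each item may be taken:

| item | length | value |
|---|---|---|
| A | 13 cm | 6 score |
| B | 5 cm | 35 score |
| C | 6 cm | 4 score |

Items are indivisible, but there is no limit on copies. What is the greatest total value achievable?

Best value-per-unit is B at 35/5, and filling with it alone uses length 4×5=20. No mix of the others beats 4×35 = 140.

140 score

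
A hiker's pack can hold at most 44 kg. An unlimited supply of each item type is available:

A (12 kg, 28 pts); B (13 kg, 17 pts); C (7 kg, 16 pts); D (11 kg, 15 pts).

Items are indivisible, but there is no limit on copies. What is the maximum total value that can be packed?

100 pts

Best value-per-unit is A at 28/12; filling with it alone gives 3×28 = 84.
Optimal mix: 3×A + 1×C → weight 43, value 100.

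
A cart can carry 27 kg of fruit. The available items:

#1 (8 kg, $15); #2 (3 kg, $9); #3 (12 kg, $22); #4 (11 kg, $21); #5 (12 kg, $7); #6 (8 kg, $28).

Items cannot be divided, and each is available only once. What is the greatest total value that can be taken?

$64

Check high-value combinations within 27 kg:
- #1+#4+#6: weight 8+11+8=27, value 15+21+28=64
- #2+#3+#6: weight 3+12+8=23, value 9+22+28=59
- #2+#4+#6: weight 3+11+8=22, value 9+21+28=58
- #1+#2+#6: weight 8+3+8=19, value 15+9+28=52
Best: $64.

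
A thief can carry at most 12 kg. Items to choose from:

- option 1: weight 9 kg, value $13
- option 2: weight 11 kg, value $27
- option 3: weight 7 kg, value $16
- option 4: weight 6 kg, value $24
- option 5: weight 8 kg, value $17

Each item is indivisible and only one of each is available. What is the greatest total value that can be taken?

Check high-value combinations within 12 kg:
- option 2: weight 11, value 27
- option 4: weight 6, value 24
- option 5: weight 8, value 17
- option 3: weight 7, value 16
- option 1: weight 9, value 13
Best: $27.

$27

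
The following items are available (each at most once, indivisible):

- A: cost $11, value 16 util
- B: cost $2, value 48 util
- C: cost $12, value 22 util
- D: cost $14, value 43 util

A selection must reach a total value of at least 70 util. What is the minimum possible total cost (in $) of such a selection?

Subsets with value ≥ 70, sorted by total cost:
- B+C: cost 14, value 70
- B+D: cost 16, value 91
- A+B+C: cost 25, value 86
- A+B+D: cost 27, value 107
Minimum cost: 14 $.

14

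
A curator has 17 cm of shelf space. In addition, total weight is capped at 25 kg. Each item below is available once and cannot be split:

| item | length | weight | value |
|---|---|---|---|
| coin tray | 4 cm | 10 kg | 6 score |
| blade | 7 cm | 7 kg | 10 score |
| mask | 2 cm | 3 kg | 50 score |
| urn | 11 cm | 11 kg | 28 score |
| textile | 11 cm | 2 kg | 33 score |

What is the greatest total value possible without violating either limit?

Feasible sets respecting both limits:
- coin tray+mask+textile: length 17, weight 15, value 89
- coin tray+mask+urn: length 17, weight 24, value 84
- mask+textile: length 13, weight 5, value 83
- mask+urn: length 13, weight 14, value 78
Best: 89 score.

89 score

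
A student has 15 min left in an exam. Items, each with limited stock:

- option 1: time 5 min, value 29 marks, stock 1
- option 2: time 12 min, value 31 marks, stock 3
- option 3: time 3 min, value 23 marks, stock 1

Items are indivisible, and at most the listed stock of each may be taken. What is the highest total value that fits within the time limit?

Best selections within time 15 and stock limits:
- 1×option 2 + 1×option 3: time 15, value 54
- 1×option 1 + 1×option 3: time 8, value 52
- 1×option 2: time 12, value 31
- 1×option 1: time 5, value 29
Best: 54 marks.

54 marks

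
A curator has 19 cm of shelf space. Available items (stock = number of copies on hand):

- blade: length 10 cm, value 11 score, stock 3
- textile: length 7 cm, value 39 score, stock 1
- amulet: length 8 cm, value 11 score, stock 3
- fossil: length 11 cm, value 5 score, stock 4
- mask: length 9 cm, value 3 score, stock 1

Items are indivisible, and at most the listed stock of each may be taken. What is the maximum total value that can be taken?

Top feasible selections:
- 1×textile + 1×amulet: length 15, value 50
- 1×blade + 1×textile: length 17, value 50
Best: 50 score.

50 score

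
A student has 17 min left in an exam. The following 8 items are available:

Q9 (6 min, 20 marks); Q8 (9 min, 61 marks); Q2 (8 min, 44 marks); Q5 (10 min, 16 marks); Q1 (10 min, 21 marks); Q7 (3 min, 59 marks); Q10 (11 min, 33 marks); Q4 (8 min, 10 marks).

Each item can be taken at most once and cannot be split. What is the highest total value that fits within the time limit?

123 marks

Check high-value combinations within 17 min:
- Q9+Q2+Q7: time 6+8+3=17, value 20+44+59=123
- Q8+Q7: time 9+3=12, value 61+59=120
- Q8+Q2: time 9+8=17, value 61+44=105
Best: 123 marks.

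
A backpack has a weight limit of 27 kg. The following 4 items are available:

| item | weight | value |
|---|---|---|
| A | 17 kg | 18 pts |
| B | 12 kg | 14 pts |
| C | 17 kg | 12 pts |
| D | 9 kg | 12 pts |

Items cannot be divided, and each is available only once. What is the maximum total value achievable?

30 pts

This is a 0/1 knapsack; check combinations near the capacity.
- A+D: weight 17+9=26, value 18+12=30
- B+D: weight 12+9=21, value 14+12=26
- C+D: weight 17+9=26, value 12+12=24
- A: weight 17, value 18
Best: 30 pts.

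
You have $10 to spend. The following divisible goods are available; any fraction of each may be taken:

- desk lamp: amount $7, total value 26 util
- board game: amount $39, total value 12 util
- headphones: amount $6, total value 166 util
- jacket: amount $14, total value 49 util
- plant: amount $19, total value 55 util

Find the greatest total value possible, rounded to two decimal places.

Take in order of value per unit:
- headphones (166/6 per unit): all 6 → value 166, running total 166.00
- desk lamp (26/7 per unit): 4 of 7 → value 4×26/7 = 14.8571, running total 180.86
Total 180.86.

180.86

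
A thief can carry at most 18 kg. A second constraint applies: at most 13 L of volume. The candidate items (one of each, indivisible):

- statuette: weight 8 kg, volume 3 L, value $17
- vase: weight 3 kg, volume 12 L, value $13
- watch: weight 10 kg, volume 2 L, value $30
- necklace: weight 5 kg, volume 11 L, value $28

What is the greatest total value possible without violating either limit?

Feasible sets respecting both limits:
- watch+necklace: weight 15, volume 13, value 58
- statuette+watch: weight 18, volume 5, value 47
- watch: weight 10, volume 2, value 30
Best: $58.

$58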